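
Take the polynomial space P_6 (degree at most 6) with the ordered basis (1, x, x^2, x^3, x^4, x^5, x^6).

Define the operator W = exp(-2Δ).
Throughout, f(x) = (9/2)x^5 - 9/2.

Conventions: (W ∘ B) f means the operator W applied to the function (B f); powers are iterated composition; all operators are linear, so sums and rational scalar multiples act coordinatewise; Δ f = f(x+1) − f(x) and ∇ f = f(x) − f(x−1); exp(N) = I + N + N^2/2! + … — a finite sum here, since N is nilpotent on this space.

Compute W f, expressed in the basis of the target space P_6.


order-1 term: -45x^4 - 90x^3 - 90x^2 - 45x - 9
order-2 term: 180x^3 + 540x^2 + 630x + 270
order-3 term: -360x^2 - 1080x - 900
order-4 term: 360x + 720
order-5 term: -144
the series for exp(-2Δ) f terminates at order 5
exp(-2Δ) f = (9/2)x^5 - 45x^4 + 90x^3 + 90x^2 - 135x - 135/2

the result is g(x) = (9/2)x^5 - 45x^4 + 90x^3 + 90x^2 - 135x - 135/2


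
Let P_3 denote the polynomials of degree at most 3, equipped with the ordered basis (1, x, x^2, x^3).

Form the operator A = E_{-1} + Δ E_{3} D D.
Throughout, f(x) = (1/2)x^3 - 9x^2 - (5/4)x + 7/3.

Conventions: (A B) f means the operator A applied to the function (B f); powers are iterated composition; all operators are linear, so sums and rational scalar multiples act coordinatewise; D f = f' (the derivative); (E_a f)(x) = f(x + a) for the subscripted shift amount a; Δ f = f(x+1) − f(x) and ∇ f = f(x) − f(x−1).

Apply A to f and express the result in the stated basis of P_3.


E_{-1} f = (1/2)x^3 - (21/2)x^2 + (73/4)x - 71/12
D f = (3/2)x^2 - 18x - 5/4
D D f = 3x - 18
E_{3} D D f = 3x - 9
Δ E_{3} D D f = 3
(E_{-1} + Δ E_{3} D D) f = (1/2)x^3 - (21/2)x^2 + (73/4)x - 35/12

the image equals g(x) = (1/2)x^3 - (21/2)x^2 + (73/4)x - 35/12


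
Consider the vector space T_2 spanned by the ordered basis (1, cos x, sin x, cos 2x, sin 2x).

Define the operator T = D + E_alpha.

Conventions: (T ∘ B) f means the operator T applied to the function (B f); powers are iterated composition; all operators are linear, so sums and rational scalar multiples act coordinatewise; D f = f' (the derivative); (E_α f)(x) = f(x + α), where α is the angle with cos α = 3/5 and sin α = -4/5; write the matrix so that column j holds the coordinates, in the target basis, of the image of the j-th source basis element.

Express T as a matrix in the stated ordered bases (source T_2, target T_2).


image of 1: 1
image of cos x: (3/5)cos x - (1/5)sin x
image of sin x: (1/5)cos x + (3/5)sin x
image of cos 2x: -(7/25)cos 2x - (26/25)sin 2x
image of sin 2x: (26/25)cos 2x - (7/25)sin 2x
each image's coordinates form column j of the matrix

the matrix is [[1, 0, 0, 0, 0]; [0, 3/5, 1/5, 0, 0]; [0, -1/5, 3/5, 0, 0]; [0, 0, 0, -7/25, 26/25]; [0, 0, 0, -26/25, -7/25]] (rows listed top to bottom)


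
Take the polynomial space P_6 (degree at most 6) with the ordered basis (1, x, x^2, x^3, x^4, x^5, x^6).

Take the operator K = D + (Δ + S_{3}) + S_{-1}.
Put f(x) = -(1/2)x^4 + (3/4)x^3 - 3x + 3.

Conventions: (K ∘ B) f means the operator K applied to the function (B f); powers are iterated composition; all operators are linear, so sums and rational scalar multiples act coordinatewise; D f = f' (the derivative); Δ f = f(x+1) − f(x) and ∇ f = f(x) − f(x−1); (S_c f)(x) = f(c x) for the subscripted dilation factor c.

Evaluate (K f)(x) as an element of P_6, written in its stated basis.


D f = -2x^3 + (9/4)x^2 - 3
Δ f = -2x^3 - (3/4)x^2 + (1/4)x - 11/4
S_{3} f = -(81/2)x^4 + (81/4)x^3 - 9x + 3
(Δ + S_{3}) f = -(81/2)x^4 + (73/4)x^3 - (3/4)x^2 - (35/4)x + 1/4
S_{-1} f = -(1/2)x^4 - (3/4)x^3 + 3x + 3
(D + (Δ + S_{3}) + S_{-1}) f = -41x^4 + (31/2)x^3 + (3/2)x^2 - (23/4)x + 1/4

the result is g(x) = -41x^4 + (31/2)x^3 + (3/2)x^2 - (23/4)x + 1/4


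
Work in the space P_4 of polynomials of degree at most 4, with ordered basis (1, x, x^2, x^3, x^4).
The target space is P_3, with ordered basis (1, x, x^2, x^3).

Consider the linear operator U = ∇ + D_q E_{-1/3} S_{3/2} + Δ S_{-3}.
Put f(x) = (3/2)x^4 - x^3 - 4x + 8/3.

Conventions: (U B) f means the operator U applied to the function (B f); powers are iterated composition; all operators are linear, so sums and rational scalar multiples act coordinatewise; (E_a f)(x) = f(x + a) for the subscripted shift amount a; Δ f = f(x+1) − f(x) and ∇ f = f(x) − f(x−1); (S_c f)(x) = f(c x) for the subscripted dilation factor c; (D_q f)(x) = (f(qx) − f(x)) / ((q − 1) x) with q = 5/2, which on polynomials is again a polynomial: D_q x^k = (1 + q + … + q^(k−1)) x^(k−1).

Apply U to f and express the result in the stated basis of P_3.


the image equals g(x) = (175281/256)x^3 + (5331/8)x^2 + (19377/32)x + 583/4

∇ f = 6x^3 - 12x^2 + 9x - 13/2
S_{3/2} f = (243/32)x^4 - (27/8)x^3 - 6x + 8/3
E_{-1/3} S_{3/2} f = (243/32)x^4 - (27/2)x^3 + (135/16)x^2 - (33/4)x + 469/96
D_q E_{-1/3} S_{3/2} f = (49329/256)x^3 - (1053/8)x^2 + (945/32)x - 33/4
S_{-3} f = (243/2)x^4 + 27x^3 + 12x + 8/3
Δ S_{-3} f = 486x^3 + 810x^2 + 567x + 321/2
(∇ + D_q E_{-1/3} S_{3/2} + Δ S_{-3}) f = (175281/256)x^3 + (5331/8)x^2 + (19377/32)x + 583/4


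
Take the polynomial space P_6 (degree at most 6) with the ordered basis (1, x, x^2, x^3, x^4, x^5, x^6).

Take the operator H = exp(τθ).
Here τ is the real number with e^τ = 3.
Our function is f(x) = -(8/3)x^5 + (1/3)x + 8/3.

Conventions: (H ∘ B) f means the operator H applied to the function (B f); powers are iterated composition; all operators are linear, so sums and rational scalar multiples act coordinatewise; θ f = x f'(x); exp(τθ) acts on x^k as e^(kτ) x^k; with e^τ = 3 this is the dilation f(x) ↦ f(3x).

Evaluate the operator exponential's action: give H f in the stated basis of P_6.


exp(τθ) x^k = e^(kτ) x^k; with e^τ = 3 this sends x^k to 3^k x^k
x ↦ 3 x
x^5 ↦ 243 x^5
applying this coordinatewise to f: exp(τθ) f = -648x^5 + x + 8/3

the result is g(x) = -648x^5 + x + 8/3


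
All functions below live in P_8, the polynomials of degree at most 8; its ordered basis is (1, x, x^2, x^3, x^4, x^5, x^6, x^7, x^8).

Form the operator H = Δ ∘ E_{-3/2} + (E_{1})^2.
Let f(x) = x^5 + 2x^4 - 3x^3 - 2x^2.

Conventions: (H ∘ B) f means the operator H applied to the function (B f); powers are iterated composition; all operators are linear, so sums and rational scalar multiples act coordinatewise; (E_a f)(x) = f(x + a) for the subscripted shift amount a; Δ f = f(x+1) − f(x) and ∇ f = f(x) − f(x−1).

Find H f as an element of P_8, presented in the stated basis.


E_{-3/2} f = x^5 - (11/2)x^4 + (15/2)x^3 + (19/4)x^2 - (255/16)x + 261/32
Δ E_{-3/2} f = 5x^4 - 12x^3 - (1/2)x^2 + 15x - 131/16
E_{1} f = x^5 + 7x^4 + 15x^3 + 11x^2 - 2
E_{1} E_{1} f = x^5 + 12x^4 + 53x^3 + 108x^2 + 100x + 32
(Δ ∘ E_{-3/2} + (E_{1})^2) f = x^5 + 17x^4 + 41x^3 + (215/2)x^2 + 115x + 381/16

g(x) = x^5 + 17x^4 + 41x^3 + (215/2)x^2 + 115x + 381/16


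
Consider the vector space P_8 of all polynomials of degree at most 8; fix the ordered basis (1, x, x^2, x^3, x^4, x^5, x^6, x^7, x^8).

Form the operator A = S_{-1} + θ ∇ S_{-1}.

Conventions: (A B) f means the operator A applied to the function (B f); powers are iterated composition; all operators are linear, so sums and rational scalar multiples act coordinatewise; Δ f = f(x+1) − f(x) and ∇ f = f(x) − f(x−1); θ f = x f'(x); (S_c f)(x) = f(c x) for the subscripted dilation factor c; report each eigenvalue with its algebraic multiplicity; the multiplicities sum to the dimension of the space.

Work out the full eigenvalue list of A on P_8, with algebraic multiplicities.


image of 1: 1
image of x: -x
image of x^2: x^2 + 2x
image of x^3: -x^3 - 6x^2 + 3x
image of x^4: x^4 + 12x^3 - 12x^2 + 4x
image of x^5: -x^5 - 20x^4 + 30x^3 - 20x^2 + 5x
image of x^6: x^6 + 30x^5 - 60x^4 + 60x^3 - 30x^2 + 6x
image of x^7: -x^7 - 42x^6 + 105x^5 - 140x^4 + 105x^3 - 42x^2 + 7x
image of x^8: x^8 + 56x^7 - 168x^6 + 280x^5 - 280x^4 + 168x^3 - 56x^2 + 8x
the matrix is upper triangular; its diagonal is (1, -1, 1, -1, 1, -1, 1, -1, 1)
for a triangular matrix the eigenvalues are the diagonal entries, with algebraic multiplicity their repetition count

λ = -1 (multiplicity 4), λ = 1 (multiplicity 5)


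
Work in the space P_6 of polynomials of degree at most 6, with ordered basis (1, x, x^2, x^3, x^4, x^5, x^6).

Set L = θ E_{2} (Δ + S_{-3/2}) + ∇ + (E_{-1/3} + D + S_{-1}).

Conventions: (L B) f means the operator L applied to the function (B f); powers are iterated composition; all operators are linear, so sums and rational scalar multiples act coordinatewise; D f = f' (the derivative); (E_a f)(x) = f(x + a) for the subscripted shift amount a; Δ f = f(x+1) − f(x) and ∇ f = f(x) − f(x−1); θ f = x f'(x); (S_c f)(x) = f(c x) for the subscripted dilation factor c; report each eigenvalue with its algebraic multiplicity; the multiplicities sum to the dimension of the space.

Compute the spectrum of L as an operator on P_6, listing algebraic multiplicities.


λ = -1215/32 (multiplicity 1), λ = -81/8 (multiplicity 1), λ = -3/2 (multiplicity 1), λ = 2 (multiplicity 1), λ = 13/2 (multiplicity 1), λ = 89/4 (multiplicity 1), λ = 2251/32 (multiplicity 1)

image of 1: 2
image of x: -(3/2)x + 5/3
image of x^2: (13/2)x^2 + (43/3)x - 8/9
image of x^3: -(81/8)x^3 - (59/2)x^2 - (169/6)x + 26/27
image of x^4: (89/4)x^4 + (841/6)x^3 + (893/3)x^2 + (6530/27)x - 80/81
image of x^5: -(1215/32)x^5 - (3305/12)x^4 - (27725/36)x^3 - (22285/27)x^2 - (46565/162)x + 242/243
image of x^6: (2251/32)x^6 + (11575/16)x^5 + (36245/12)x^4 + (357845/54)x^3 + (399745/54)x^2 + (280177/81)x - 728/729
the matrix is upper triangular; its diagonal is (2, -3/2, 13/2, -81/8, 89/4, -1215/32, 2251/32)
for a triangular matrix the eigenvalues are the diagonal entries, with algebraic multiplicity their repetition count


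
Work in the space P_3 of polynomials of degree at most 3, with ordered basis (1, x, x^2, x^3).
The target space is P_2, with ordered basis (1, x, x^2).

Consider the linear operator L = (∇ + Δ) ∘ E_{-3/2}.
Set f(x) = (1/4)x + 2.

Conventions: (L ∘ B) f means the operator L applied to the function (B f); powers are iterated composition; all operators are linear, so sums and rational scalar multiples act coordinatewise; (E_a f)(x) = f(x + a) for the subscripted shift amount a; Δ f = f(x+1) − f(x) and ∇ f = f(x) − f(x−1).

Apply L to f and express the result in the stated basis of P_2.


E_{-3/2} f = (1/4)x + 13/8
∇ E_{-3/2} f = 1/4
Δ E_{-3/2} f = 1/4
(∇ + Δ) E_{-3/2} f = 1/2

the result is g(x) = 1/2


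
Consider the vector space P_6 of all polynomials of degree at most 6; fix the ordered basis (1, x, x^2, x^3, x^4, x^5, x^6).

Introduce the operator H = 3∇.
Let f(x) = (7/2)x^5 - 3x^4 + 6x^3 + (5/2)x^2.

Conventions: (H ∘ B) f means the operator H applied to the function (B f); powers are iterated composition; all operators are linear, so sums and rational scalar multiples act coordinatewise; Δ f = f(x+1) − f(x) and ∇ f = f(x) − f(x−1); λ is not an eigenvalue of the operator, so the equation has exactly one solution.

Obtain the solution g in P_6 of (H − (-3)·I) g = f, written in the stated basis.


write g with unknown coordinates in the stated basis and equate coefficients in (H − (-3)·I) g = f
solving from the highest basis element down gives g = (7/6)x^5 - (41/6)x^4 + 41x^3 - (1049/6)x^2 + (3035/6)x - 2189/3
check: H g = (35/2)x^4 - 117x^3 + 527x^2 - (3035/2)x + 2189
so H g − (-3)·g = (7/2)x^5 - 3x^4 + 6x^3 + (5/2)x^2 = f ✓

the result is g(x) = (7/6)x^5 - (41/6)x^4 + 41x^3 - (1049/6)x^2 + (3035/6)x - 2189/3


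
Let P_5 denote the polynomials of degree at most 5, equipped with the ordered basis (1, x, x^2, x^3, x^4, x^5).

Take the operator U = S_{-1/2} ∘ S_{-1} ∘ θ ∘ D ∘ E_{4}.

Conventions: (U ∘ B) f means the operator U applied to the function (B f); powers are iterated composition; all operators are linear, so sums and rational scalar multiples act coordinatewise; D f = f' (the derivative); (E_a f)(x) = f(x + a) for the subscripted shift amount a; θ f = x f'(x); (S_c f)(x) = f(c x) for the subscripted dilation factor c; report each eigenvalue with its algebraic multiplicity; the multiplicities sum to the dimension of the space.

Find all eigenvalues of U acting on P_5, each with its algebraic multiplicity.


λ = 0 (multiplicity 6)

image of 1: 0
image of x: 0
image of x^2: x
image of x^3: (3/2)x^2 + 12x
image of x^4: (3/2)x^3 + 24x^2 + 96x
image of x^5: (5/4)x^4 + 30x^3 + 240x^2 + 640x
the matrix is upper triangular; its diagonal is (0, 0, 0, 0, 0, 0)
for a triangular matrix the eigenvalues are the diagonal entries, with algebraic multiplicity their repetition count


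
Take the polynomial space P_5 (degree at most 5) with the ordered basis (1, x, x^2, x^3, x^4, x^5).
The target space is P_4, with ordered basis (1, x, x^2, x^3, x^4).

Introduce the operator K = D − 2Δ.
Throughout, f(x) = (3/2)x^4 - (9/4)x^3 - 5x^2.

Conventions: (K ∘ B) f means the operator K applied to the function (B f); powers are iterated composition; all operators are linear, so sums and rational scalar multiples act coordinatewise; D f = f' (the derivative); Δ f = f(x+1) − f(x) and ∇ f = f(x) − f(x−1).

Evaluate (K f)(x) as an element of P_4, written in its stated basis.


the result is g(x) = -6x^3 - (45/4)x^2 + (23/2)x + 23/2

D f = 6x^3 - (27/4)x^2 - 10x
Δ f = 6x^3 + (9/4)x^2 - (43/4)x - 23/4
(-2Δ) f = -12x^3 - (9/2)x^2 + (43/2)x + 23/2
(D − 2Δ) f = -6x^3 - (45/4)x^2 + (23/2)x + 23/2


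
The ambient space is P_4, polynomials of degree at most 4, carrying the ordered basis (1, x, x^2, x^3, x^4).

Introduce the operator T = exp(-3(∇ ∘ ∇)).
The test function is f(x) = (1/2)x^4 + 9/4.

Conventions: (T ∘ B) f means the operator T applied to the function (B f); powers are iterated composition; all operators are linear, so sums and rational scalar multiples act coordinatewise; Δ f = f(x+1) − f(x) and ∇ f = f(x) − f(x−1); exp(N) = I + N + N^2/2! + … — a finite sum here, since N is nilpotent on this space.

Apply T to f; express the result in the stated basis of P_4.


order-1 term: -18x^2 + 36x - 21
order-2 term: 54
the series for exp(-3(∇ ∘ ∇)) f terminates at order 2
exp(-3(∇ ∘ ∇)) f = (1/2)x^4 - 18x^2 + 36x + 141/4

the image equals g(x) = (1/2)x^4 - 18x^2 + 36x + 141/4


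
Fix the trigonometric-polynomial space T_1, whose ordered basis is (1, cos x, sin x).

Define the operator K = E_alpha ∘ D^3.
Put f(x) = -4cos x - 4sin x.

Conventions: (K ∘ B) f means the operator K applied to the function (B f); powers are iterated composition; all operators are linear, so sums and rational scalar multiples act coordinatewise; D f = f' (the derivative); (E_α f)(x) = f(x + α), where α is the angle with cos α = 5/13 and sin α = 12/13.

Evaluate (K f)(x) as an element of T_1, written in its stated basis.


the result is g(x) = -(28/13)cos x - (68/13)sin x

D f = -4cos x + 4sin x
D D f = 4cos x + 4sin x
D D D f = 4cos x - 4sin x
E_alpha D^3 f = -(28/13)cos x - (68/13)sin x


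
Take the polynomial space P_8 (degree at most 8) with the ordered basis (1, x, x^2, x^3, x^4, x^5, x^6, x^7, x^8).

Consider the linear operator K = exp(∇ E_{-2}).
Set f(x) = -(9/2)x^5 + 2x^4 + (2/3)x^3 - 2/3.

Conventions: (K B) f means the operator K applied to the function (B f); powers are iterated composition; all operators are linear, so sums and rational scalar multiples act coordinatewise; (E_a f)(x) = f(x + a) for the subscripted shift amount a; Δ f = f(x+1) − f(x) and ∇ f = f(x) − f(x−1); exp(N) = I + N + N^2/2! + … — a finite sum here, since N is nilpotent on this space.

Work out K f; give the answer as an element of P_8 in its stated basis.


order-1 term: -(45/2)x^4 + 233x^3 - 913x^2 + (3209/2)x - 6401/6
order-2 term: -45x^3 + 687x^2 - (7031/2)x + 12059/2
order-3 term: -45x^2 + 683x - 15611/6
order-4 term: -(45/2)x + 227
order-5 term: -9/2
the series for exp(∇ E_{-2}) f terminates at order 5
exp(∇ E_{-2}) f = -(9/2)x^5 - (41/2)x^4 + (566/3)x^3 - 271x^2 - (2501/2)x + 7748/3

the image equals g(x) = -(9/2)x^5 - (41/2)x^4 + (566/3)x^3 - 271x^2 - (2501/2)x + 7748/3


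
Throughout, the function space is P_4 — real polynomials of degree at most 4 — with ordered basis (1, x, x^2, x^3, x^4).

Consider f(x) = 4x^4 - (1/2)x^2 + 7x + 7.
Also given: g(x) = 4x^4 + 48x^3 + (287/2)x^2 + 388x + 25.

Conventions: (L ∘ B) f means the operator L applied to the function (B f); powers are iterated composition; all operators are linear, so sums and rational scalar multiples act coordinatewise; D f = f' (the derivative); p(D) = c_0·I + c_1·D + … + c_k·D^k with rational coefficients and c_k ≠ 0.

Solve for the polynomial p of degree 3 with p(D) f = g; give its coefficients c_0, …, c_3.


D^0 f = 4x^4 - (1/2)x^2 + 7x + 7
D^1 f = 16x^3 - x + 7
D^2 f = 48x^2 - 1
D^3 f = 96x
matching coefficients of g against c_0 f + c_1 Df + … from the top degree down determines the c_i
solution: c_0 = 1, c_1 = 3, c_2 = 3, c_3 = 4

c_0 = 1, c_1 = 3, c_2 = 3, c_3 = 4


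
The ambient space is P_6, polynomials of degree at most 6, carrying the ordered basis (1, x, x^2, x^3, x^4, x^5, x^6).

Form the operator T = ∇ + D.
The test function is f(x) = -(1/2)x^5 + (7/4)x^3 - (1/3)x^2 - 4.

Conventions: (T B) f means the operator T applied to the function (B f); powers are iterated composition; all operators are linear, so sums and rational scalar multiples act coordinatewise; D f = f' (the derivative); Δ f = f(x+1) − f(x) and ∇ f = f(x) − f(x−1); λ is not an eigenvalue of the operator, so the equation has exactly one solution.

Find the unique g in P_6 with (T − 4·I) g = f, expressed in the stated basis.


write g with unknown coordinates in the stated basis and equate coefficients in (T − 4·I) g = f
solving from the highest basis element down gives g = (1/8)x^5 + (5/16)x^4 - (1/8)x^3 - (25/96)x^2 - (1/96)x + 377/384
check: T g = (5/4)x^4 + (5/4)x^3 - (11/8)x^2 - (1/24)x - 7/96
so T g − 4·g = -(1/2)x^5 + (7/4)x^3 - (1/3)x^2 - 4 = f ✓

g(x) = (1/8)x^5 + (5/16)x^4 - (1/8)x^3 - (25/96)x^2 - (1/96)x + 377/384


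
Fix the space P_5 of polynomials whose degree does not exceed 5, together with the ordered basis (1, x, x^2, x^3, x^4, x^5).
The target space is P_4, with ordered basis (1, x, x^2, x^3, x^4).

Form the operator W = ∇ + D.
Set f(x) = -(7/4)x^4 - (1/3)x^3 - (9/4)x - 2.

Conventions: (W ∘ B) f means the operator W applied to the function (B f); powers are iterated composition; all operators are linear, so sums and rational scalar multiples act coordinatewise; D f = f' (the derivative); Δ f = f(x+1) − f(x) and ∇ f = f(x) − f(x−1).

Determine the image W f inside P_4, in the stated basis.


the image equals g(x) = -14x^3 + (17/2)x^2 - 6x - 37/12

∇ f = -7x^3 + (19/2)x^2 - 6x - 5/6
D f = -7x^3 - x^2 - 9/4
(∇ + D) f = -14x^3 + (17/2)x^2 - 6x - 37/12


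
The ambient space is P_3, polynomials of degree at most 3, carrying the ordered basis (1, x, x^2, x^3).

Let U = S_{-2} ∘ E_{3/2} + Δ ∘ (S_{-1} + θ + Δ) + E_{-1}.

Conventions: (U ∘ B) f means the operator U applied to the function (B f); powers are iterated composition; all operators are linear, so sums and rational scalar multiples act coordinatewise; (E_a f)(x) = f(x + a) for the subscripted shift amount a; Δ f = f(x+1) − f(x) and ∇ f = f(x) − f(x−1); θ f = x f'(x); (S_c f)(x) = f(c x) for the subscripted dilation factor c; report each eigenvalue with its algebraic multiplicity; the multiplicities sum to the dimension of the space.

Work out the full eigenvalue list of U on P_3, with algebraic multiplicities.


λ = -7 (multiplicity 1), λ = -1 (multiplicity 1), λ = 2 (multiplicity 1), λ = 5 (multiplicity 1)

image of 1: 2
image of x: -x + 1/2
image of x^2: 5x^2 - 2x + 33/4
image of x^3: -7x^3 + 21x^2 + (3/2)x + 83/8
the matrix is upper triangular; its diagonal is (2, -1, 5, -7)
for a triangular matrix the eigenvalues are the diagonal entries, with algebraic multiplicity their repetition count


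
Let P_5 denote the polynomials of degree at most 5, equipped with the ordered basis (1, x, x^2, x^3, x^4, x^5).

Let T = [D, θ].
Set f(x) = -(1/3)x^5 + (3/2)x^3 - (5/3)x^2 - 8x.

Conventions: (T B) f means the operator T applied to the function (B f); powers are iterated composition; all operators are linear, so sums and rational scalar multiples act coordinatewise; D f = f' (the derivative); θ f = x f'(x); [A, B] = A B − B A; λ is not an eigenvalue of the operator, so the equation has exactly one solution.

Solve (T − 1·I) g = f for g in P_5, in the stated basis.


write g with unknown coordinates in the stated basis and equate coefficients in (T − 1·I) g = f
solving from the highest basis element down gives g = (1/3)x^5 + (5/3)x^4 + (31/6)x^3 + (103/6)x^2 + (127/3)x + 127/3
check: T g = (5/3)x^4 + (20/3)x^3 + (31/2)x^2 + (103/3)x + 127/3
so T g − 1·g = -(1/3)x^5 + (3/2)x^3 - (5/3)x^2 - 8x = f ✓

the result is g(x) = (1/3)x^5 + (5/3)x^4 + (31/6)x^3 + (103/6)x^2 + (127/3)x + 127/3


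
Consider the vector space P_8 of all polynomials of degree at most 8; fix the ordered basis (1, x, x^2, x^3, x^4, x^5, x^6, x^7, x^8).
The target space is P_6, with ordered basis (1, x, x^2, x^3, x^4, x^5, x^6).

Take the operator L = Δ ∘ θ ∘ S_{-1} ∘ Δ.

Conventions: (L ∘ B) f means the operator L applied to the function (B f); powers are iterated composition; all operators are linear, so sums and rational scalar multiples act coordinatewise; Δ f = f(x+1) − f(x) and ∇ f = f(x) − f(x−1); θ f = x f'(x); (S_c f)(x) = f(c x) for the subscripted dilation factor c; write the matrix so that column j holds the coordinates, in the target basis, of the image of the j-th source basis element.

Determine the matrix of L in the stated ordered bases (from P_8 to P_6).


image of 1: 0
image of x: 0
image of x^2: -2
image of x^3: 12x + 3
image of x^4: -36x^2 - 12x - 4
image of x^5: 80x^3 + 30x^2 + 30x + 5
image of x^6: -150x^4 - 60x^3 - 120x^2 - 30x - 6
image of x^7: 252x^5 + 105x^4 + 350x^3 + 105x^2 + 56x + 7
image of x^8: -392x^6 - 168x^5 - 840x^4 - 280x^3 - 280x^2 - 56x - 8
each image's coordinates form column j of the matrix

the matrix is [[0, 0, -2, 3, -4, 5, -6, 7, -8]; [0, 0, 0, 12, -12, 30, -30, 56, -56]; [0, 0, 0, 0, -36, 30, -120, 105, -280]; [0, 0, 0, 0, 0, 80, -60, 350, -280]; [0, 0, 0, 0, 0, 0, -150, 105, -840]; [0, 0, 0, 0, 0, 0, 0, 252, -168]; [0, 0, 0, 0, 0, 0, 0, 0, -392]] (rows listed top to bottom)


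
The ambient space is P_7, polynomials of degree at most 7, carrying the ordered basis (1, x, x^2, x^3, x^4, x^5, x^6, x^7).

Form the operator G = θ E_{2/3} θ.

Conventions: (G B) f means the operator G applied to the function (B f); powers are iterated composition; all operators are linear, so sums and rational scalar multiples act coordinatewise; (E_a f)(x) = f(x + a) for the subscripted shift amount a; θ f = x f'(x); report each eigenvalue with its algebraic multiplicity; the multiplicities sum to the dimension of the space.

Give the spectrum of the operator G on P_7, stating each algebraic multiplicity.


λ = 0 (multiplicity 1), λ = 1 (multiplicity 1), λ = 4 (multiplicity 1), λ = 9 (multiplicity 1), λ = 16 (multiplicity 1), λ = 25 (multiplicity 1), λ = 36 (multiplicity 1), λ = 49 (multiplicity 1)

image of 1: 0
image of x: x
image of x^2: 4x^2 + (8/3)x
image of x^3: 9x^3 + 12x^2 + 4x
image of x^4: 16x^4 + 32x^3 + (64/3)x^2 + (128/27)x
image of x^5: 25x^5 + (200/3)x^4 + (200/3)x^3 + (800/27)x^2 + (400/81)x
image of x^6: 36x^6 + 120x^5 + 160x^4 + (320/3)x^3 + (320/9)x^2 + (128/27)x
image of x^7: 49x^7 + 196x^6 + (980/3)x^5 + (7840/27)x^4 + (3920/27)x^3 + (3136/81)x^2 + (3136/729)x
the matrix is upper triangular; its diagonal is (0, 1, 4, 9, 16, 25, 36, 49)
for a triangular matrix the eigenvalues are the diagonal entries, with algebraic multiplicity their repetition count


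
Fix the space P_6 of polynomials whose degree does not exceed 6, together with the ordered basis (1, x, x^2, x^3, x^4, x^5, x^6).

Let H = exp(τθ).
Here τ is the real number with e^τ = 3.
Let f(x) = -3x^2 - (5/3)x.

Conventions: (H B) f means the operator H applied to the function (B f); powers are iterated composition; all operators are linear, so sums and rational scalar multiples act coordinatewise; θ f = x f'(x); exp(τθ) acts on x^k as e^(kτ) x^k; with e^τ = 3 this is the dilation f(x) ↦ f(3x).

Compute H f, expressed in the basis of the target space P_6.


the result is g(x) = -27x^2 - 5x

exp(τθ) x^k = e^(kτ) x^k; with e^τ = 3 this sends x^k to 3^k x^k
x ↦ 3 x
x^2 ↦ 9 x^2
applying this coordinatewise to f: exp(τθ) f = -27x^2 - 5x


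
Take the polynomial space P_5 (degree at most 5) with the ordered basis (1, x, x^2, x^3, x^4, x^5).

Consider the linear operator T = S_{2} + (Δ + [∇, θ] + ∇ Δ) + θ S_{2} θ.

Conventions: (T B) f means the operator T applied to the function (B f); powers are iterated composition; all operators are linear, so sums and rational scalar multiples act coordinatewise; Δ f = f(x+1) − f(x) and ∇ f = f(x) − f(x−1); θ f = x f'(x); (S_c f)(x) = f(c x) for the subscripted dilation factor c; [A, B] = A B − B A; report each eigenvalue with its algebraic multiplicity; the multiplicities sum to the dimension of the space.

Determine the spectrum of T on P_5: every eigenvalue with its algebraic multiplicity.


image of 1: 1
image of x: 4x + 2
image of x^2: 20x^2 + 4x + 1
image of x^3: 80x^3 + 6x^2 + 3x + 4
image of x^4: 272x^4 + 8x^3 + 6x^2 + 16x - 1
image of x^5: 832x^5 + 10x^4 + 10x^3 + 40x^2 - 5x + 6
the matrix is upper triangular; its diagonal is (1, 4, 20, 80, 272, 832)
for a triangular matrix the eigenvalues are the diagonal entries, with algebraic multiplicity their repetition count

λ = 1 (multiplicity 1), λ = 4 (multiplicity 1), λ = 20 (multiplicity 1), λ = 80 (multiplicity 1), λ = 272 (multiplicity 1), λ = 832 (multiplicity 1)


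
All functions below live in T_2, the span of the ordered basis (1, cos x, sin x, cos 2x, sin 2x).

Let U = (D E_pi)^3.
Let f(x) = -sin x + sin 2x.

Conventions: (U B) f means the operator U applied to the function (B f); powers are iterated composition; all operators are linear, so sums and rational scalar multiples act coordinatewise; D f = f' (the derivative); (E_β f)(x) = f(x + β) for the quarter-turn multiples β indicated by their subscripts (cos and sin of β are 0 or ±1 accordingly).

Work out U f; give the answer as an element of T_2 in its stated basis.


E_pi f = sin x + sin 2x
D E_pi f = cos x + 2cos 2x
E_pi (D E_pi) f = -cos x + 2cos 2x
D E_pi (D E_pi) f = sin x - 4sin 2x
E_pi (D E_pi) (D E_pi) f = -sin x - 4sin 2x
D E_pi (D E_pi) (D E_pi) f = -cos x - 8cos 2x

g(x) = -cos x - 8cos 2x


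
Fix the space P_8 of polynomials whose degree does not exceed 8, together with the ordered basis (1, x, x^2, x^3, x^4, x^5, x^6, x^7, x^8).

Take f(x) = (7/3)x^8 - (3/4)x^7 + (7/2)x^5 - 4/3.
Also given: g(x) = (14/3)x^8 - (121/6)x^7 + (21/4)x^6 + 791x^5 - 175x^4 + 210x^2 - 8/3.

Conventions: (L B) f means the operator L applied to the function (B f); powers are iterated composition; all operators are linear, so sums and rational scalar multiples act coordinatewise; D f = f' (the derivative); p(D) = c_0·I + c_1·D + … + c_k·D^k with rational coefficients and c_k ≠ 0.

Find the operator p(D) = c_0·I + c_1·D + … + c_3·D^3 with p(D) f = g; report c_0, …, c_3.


c_0 = 2, c_1 = -1, c_2 = 0, c_3 = 1

D^0 f = (7/3)x^8 - (3/4)x^7 + (7/2)x^5 - 4/3
D^1 f = (56/3)x^7 - (21/4)x^6 + (35/2)x^4
D^2 f = (392/3)x^6 - (63/2)x^5 + 70x^3
D^3 f = 784x^5 - (315/2)x^4 + 210x^2
matching coefficients of g against c_0 f + c_1 Df + … from the top degree down determines the c_i
solution: c_0 = 2, c_1 = -1, c_2 = 0, c_3 = 1


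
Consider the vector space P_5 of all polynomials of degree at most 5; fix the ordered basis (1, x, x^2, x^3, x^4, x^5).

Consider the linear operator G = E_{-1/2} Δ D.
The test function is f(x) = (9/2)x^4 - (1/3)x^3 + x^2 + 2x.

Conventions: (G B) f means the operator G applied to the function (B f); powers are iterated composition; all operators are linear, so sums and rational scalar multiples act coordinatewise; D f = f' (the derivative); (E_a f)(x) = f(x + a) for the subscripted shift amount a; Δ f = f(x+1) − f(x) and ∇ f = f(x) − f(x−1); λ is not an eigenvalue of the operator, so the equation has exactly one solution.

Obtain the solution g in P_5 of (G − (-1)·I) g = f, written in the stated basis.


the image equals g(x) = (9/2)x^4 - (1/3)x^3 - 53x^2 + 4x + 203/2

write g with unknown coordinates in the stated basis and equate coefficients in (G − (-1)·I) g = f
solving from the highest basis element down gives g = (9/2)x^4 - (1/3)x^3 - 53x^2 + 4x + 203/2
check: G g = 54x^2 - 2x - 203/2
so G g − (-1)·g = (9/2)x^4 - (1/3)x^3 + x^2 + 2x = f ✓


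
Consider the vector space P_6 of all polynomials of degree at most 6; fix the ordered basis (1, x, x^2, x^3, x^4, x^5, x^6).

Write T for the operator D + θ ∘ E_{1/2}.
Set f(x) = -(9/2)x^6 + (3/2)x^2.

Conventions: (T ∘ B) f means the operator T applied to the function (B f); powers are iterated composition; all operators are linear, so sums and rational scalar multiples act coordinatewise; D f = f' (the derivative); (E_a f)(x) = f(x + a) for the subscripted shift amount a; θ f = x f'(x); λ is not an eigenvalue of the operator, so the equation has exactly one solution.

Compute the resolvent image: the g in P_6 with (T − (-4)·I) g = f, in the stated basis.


g(x) = -(9/20)x^6 + (21/20)x^5 - (9/8)x^4 + (27/28)x^3 - (201/448)x^2 + (2109/11200)x - 2109/44800

write g with unknown coordinates in the stated basis and equate coefficients in (T − (-4)·I) g = f
solving from the highest basis element down gives g = -(9/20)x^6 + (21/20)x^5 - (9/8)x^4 + (27/28)x^3 - (201/448)x^2 + (2109/11200)x - 2109/44800
check: T g = -(27/10)x^6 - (21/5)x^5 + (9/2)x^4 - (27/7)x^3 + (369/112)x^2 - (2109/2800)x + 2109/11200
so T g − (-4)·g = -(9/2)x^6 + (3/2)x^2 = f ✓


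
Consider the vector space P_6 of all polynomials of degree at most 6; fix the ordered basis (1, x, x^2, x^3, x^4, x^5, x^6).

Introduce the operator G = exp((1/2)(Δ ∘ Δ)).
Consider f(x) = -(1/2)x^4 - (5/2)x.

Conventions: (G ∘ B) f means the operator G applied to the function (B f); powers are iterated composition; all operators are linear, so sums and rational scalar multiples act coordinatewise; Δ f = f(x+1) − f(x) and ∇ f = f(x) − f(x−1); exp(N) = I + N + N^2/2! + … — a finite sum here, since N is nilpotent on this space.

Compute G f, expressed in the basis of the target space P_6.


order-1 term: -3x^2 - 6x - 7/2
order-2 term: -3/2
the series for exp((1/2)(Δ ∘ Δ)) f terminates at order 2
exp((1/2)(Δ ∘ Δ)) f = -(1/2)x^4 - 3x^2 - (17/2)x - 5

the result is g(x) = -(1/2)x^4 - 3x^2 - (17/2)x - 5


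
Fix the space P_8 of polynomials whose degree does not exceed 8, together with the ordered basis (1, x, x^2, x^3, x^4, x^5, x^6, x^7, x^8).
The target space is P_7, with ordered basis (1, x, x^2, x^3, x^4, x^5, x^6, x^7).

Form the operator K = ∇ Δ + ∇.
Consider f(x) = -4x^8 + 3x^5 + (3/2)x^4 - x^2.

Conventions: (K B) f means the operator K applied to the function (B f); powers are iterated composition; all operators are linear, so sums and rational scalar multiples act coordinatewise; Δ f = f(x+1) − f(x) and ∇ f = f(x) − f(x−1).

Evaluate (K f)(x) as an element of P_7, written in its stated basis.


the image equals g(x) = -32x^7 - 112x^6 - 224x^5 - 265x^4 - 188x^3 - 73x^2 - 13x - 1/2

Δ f = -32x^7 - 112x^6 - 224x^5 - 265x^4 - 188x^3 - 73x^2 - 13x - 1/2
∇ Δ f = -224x^6 - 560x^4 + 60x^3 - 206x^2 + 30x - 7
∇ f = -32x^7 + 112x^6 - 224x^5 + 295x^4 - 248x^3 + 133x^2 - 43x + 13/2
(∇ Δ + ∇) f = -32x^7 - 112x^6 - 224x^5 - 265x^4 - 188x^3 - 73x^2 - 13x - 1/2


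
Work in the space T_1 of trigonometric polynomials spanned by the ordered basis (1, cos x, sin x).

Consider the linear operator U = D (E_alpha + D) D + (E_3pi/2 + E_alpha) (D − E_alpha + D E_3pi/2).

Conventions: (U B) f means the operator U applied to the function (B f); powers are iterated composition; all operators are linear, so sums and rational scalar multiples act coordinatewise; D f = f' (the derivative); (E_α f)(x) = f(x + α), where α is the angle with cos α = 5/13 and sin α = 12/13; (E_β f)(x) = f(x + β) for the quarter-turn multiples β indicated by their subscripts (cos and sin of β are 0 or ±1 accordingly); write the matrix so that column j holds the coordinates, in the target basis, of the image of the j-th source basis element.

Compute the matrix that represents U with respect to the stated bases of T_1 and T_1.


image of 1: -2
image of cos x: -(24/169)cos x + (328/169)sin x
image of sin x: -(328/169)cos x - (24/169)sin x
each image's coordinates form column j of the matrix

the matrix is [[-2, 0, 0]; [0, -24/169, -328/169]; [0, 328/169, -24/169]] (rows listed top to bottom)


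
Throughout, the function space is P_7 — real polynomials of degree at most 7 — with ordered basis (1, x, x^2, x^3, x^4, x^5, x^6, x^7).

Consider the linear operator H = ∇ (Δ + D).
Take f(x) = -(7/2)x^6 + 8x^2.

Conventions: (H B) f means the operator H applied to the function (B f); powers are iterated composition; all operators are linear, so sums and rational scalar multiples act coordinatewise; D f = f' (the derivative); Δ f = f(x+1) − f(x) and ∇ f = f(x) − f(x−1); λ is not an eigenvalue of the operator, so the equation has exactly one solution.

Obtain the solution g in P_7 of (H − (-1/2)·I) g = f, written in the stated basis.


the image equals g(x) = -7x^6 + 840x^4 - 840x^3 - 39044x^2 + 39900x + 297344

write g with unknown coordinates in the stated basis and equate coefficients in (H − (-1/2)·I) g = f
solving from the highest basis element down gives g = -7x^6 + 840x^4 - 840x^3 - 39044x^2 + 39900x + 297344
check: H g = -420x^4 + 420x^3 + 19530x^2 - 19950x - 148672
so H g − (-1/2)·g = -(7/2)x^6 + 8x^2 = f ✓


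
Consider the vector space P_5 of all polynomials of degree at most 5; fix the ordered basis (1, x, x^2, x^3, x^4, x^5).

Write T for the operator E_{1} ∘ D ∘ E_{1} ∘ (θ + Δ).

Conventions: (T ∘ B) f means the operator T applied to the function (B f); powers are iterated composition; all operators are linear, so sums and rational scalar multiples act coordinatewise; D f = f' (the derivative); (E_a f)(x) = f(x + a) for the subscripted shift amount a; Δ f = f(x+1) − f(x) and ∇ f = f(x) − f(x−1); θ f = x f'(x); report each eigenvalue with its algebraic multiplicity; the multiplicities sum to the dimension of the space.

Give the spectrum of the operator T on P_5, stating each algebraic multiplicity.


image of 1: 0
image of x: 1
image of x^2: 4x + 10
image of x^3: 9x^2 + 42x + 51
image of x^4: 16x^3 + 108x^2 + 252x + 204
image of x^5: 25x^4 + 220x^3 + 750x^2 + 1180x + 725
the matrix is upper triangular; its diagonal is (0, 0, 0, 0, 0, 0)
for a triangular matrix the eigenvalues are the diagonal entries, with algebraic multiplicity their repetition count

λ = 0 (multiplicity 6)


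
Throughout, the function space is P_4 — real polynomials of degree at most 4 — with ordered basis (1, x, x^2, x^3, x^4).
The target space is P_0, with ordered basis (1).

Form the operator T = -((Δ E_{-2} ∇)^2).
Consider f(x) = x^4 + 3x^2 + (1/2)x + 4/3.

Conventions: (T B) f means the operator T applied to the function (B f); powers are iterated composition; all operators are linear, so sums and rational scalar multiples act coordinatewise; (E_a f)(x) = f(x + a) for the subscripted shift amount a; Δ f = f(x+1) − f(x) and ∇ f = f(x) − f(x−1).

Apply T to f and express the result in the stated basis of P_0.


∇ f = 4x^3 - 6x^2 + 10x - 7/2
E_{-2} ∇ f = 4x^3 - 30x^2 + 82x - 159/2
Δ E_{-2} ∇ f = 12x^2 - 48x + 56
∇ (Δ E_{-2} ∇) f = 24x - 60
E_{-2} ∇ (Δ E_{-2} ∇) f = 24x - 108
Δ E_{-2} ∇ (Δ E_{-2} ∇) f = 24
(-((Δ E_{-2} ∇)^2)) f = -24

the result is g(x) = -24


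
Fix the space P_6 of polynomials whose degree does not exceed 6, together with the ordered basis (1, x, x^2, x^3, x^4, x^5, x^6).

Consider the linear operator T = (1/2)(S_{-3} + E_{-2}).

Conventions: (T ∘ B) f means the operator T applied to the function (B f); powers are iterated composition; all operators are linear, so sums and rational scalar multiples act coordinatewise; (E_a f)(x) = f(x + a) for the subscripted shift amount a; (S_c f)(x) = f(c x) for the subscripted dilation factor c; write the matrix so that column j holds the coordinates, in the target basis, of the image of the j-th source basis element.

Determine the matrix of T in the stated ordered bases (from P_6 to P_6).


image of 1: 1
image of x: -x - 1
image of x^2: 5x^2 - 2x + 2
image of x^3: -13x^3 - 3x^2 + 6x - 4
image of x^4: 41x^4 - 4x^3 + 12x^2 - 16x + 8
image of x^5: -121x^5 - 5x^4 + 20x^3 - 40x^2 + 40x - 16
image of x^6: 365x^6 - 6x^5 + 30x^4 - 80x^3 + 120x^2 - 96x + 32
each image's coordinates form column j of the matrix

the matrix is [[1, -1, 2, -4, 8, -16, 32]; [0, -1, -2, 6, -16, 40, -96]; [0, 0, 5, -3, 12, -40, 120]; [0, 0, 0, -13, -4, 20, -80]; [0, 0, 0, 0, 41, -5, 30]; [0, 0, 0, 0, 0, -121, -6]; [0, 0, 0, 0, 0, 0, 365]] (rows listed top to bottom)


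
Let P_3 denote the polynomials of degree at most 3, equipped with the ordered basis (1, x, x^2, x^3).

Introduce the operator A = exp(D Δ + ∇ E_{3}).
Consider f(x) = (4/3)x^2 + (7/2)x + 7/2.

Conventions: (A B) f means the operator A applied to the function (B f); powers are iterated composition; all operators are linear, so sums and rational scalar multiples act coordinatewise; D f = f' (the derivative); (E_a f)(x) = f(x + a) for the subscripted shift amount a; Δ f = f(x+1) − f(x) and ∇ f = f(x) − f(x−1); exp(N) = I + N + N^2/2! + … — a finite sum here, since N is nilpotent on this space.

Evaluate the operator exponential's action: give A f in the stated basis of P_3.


the result is g(x) = (4/3)x^2 + (37/6)x + 53/3

order-1 term: (8/3)x + 77/6
order-2 term: 4/3
the series for exp(D Δ + ∇ E_{3}) f terminates at order 2
exp(D Δ + ∇ E_{3}) f = (4/3)x^2 + (37/6)x + 53/3


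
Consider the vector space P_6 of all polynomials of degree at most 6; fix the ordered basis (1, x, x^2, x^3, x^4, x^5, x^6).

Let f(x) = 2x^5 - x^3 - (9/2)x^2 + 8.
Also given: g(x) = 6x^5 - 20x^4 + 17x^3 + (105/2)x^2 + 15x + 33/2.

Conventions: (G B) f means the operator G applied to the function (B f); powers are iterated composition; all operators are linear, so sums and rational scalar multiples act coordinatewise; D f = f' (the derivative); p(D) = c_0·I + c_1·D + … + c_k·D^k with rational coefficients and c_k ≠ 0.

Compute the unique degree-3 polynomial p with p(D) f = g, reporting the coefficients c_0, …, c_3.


p(D) = 3·I − 2·D + (1/2)·D^2 + (1/2)·D^3, i.e. c_0 = 3, c_1 = -2, c_2 = 1/2, c_3 = 1/2

D^0 f = 2x^5 - x^3 - (9/2)x^2 + 8
D^1 f = 10x^4 - 3x^2 - 9x
D^2 f = 40x^3 - 6x - 9
D^3 f = 120x^2 - 6
matching coefficients of g against c_0 f + c_1 Df + … from the top degree down determines the c_i
solution: c_0 = 3, c_1 = -2, c_2 = 1/2, c_3 = 1/2


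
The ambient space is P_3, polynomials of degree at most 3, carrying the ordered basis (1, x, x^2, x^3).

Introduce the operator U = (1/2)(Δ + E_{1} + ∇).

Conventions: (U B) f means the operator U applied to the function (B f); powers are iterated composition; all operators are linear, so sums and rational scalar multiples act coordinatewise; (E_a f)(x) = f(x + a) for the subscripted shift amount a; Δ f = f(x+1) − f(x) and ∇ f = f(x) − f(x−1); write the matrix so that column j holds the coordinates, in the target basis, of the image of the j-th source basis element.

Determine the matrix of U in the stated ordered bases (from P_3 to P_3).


image of 1: 1/2
image of x: (1/2)x + 3/2
image of x^2: (1/2)x^2 + 3x + 1/2
image of x^3: (1/2)x^3 + (9/2)x^2 + (3/2)x + 3/2
each image's coordinates form column j of the matrix

the matrix is [[1/2, 3/2, 1/2, 3/2]; [0, 1/2, 3, 3/2]; [0, 0, 1/2, 9/2]; [0, 0, 0, 1/2]] (rows listed top to bottom)


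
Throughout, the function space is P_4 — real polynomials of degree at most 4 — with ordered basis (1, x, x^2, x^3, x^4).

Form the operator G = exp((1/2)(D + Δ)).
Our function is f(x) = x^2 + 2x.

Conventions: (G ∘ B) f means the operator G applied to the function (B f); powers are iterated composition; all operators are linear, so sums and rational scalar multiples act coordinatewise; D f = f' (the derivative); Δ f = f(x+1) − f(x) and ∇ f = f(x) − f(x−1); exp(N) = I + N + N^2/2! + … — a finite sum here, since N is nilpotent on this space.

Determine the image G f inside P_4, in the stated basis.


order-1 term: 2x + 5/2
order-2 term: 1
the series for exp((1/2)(D + Δ)) f terminates at order 2
exp((1/2)(D + Δ)) f = x^2 + 4x + 7/2

the image equals g(x) = x^2 + 4x + 7/2
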